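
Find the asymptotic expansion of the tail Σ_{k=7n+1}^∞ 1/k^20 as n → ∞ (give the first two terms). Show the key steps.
Σ_{k>7n} 1/k^20 = 1/(19 · (7n)^19) − 1/(2 · (7n)^20) + O(1/(7n)^21)

Compare to the integral: ∫_{7n}^∞ x^(−20) dx = [−x^(−19)/19]_{7n}^∞ = 1/((20−1)·(7n)^19). The Euler-Maclaurin correction adds −f(7n)/2 = −1/(2·(7n)^20). Euler-Maclaurin then gives
  Σ_{k>7n} 1/k^20 = ∫_{7n}^∞ dx/x^20 − 1/(2·(7n)^20) + O(1/(7n)^21).
(Equivalently this is ζ(20) − Σ_{k≤7n} 1/k^20.)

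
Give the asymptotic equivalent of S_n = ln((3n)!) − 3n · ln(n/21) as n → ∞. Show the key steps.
S_n ~ 3n · (ln 63 − 1) + O(ln n)

Stirling: ln((3n)!) = 3n ln(3n) − 3n + O(ln n).
  S_n = 3n ln(3n) − 3n − 3n ln(n/21) + O(ln n)
      = 3n ln(3n) − 3n ln n + 3n ln 21 − 3n + O(ln n)
      = 3n ln 3 + 3n ln 21 − 3n + O(ln n)
      = 3n (ln 63 − 1) + O(ln n).
Numerically ln(63) − 1 ≈ 3.1431.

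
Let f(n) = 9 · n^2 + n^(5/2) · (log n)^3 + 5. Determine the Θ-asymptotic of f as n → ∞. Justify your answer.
f(n) ∈ Θ(n^(5/2) · (log n)^3)

Compare the terms by growth order. For large n, n^a · (log n)^b dominates n^a' · (log n)^b' iff a > a', or (a = a' and b > b'). Ranking the 3 terms shows the dominant one is n^(5/2) · (log n)^3. Hence f(n) ∈ Θ(n^(5/2) · (log n)^3).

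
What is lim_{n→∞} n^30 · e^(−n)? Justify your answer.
lim = 0

Exponentials with base > 1 dominate every fixed polynomial: for any fixed c, n^c / e^n → 0 as n → ∞ (e.g. by the ratio test, or since e^n grows faster than any power of n). Hence n^30 · e^(−n) = n^30 / e^n → 0.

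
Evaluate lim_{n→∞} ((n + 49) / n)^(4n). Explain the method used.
lim = e^196

Rewrite as (1 + 49/n)^(4n). By the standard limit (1 + x/n)^n → e^x, we have (1 + 49/n)^n → e^49, and raising to the 4th power gives e^196.
More precisely, ln[(1 + 49/n)^(4n)] = 4n · ln(1 + 49/n) = 4n · (49/n + O(1/n^2)) = 196 + O(1/n) → 196.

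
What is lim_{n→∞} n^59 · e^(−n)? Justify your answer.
lim = 0

Exponentials with base > 1 dominate every fixed polynomial: for any fixed c, n^c / e^n → 0 as n → ∞ (e.g. by the ratio test, or since e^n grows faster than any power of n). Hence n^59 · e^(−n) = n^59 / e^n → 0.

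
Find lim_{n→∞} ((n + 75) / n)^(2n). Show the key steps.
lim = e^150

Rewrite as (1 + 75/n)^(2n). By the standard limit (1 + x/n)^n → e^x, we have (1 + 75/n)^n → e^75, and raising to the 2nd power gives e^150.
More precisely, ln[(1 + 75/n)^(2n)] = 2n · ln(1 + 75/n) = 2n · (75/n + O(1/n^2)) = 150 + O(1/n) → 150.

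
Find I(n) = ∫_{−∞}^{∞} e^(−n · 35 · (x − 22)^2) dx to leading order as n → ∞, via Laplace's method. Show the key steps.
I(n) = sqrt(π/(35n))

Here φ(x) = 35 · (x − 22)^2 has its unique minimum at x* = 22 with φ(x*) = 0 and φ''(x*) = 70. Laplace's method gives
  I(n) ~ e^(−n φ(x*)) · sqrt(2π / (n · φ''(x*))) = sqrt(2π / (70n)) = sqrt(π/(35n)).
This is exact: substituting u = (x − 22)·sqrt(35n) gives I(n) = (1/sqrt(35n)) ∫_{−∞}^{∞} e^(−u^2) du = sqrt(π/(35n)).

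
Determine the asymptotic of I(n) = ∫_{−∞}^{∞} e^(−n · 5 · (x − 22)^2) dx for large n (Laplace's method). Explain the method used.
I(n) = sqrt(π/(5n))

Here φ(x) = 5 · (x − 22)^2 has its unique minimum at x* = 22 with φ(x*) = 0 and φ''(x*) = 10. Laplace's method gives
  I(n) ~ e^(−n φ(x*)) · sqrt(2π / (n · φ''(x*))) = sqrt(2π / (10n)) = sqrt(π/(5n)).
This is exact: substituting u = (x − 22)·sqrt(5n) gives I(n) = (1/sqrt(5n)) ∫_{−∞}^{∞} e^(−u^2) du = sqrt(π/(5n)).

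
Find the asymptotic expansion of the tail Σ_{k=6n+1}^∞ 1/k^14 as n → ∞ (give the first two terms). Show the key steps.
Σ_{k>6n} 1/k^14 = 1/(13 · (6n)^13) − 1/(2 · (6n)^14) + O(1/(6n)^15)

Compare to the integral: ∫_{6n}^∞ x^(−14) dx = [−x^(−13)/13]_{6n}^∞ = 1/((14−1)·(6n)^13). The Euler-Maclaurin correction adds −f(6n)/2 = −1/(2·(6n)^14). Euler-Maclaurin then gives
  Σ_{k>6n} 1/k^14 = ∫_{6n}^∞ dx/x^14 − 1/(2·(6n)^14) + O(1/(6n)^15).
(Equivalently this is ζ(14) − Σ_{k≤6n} 1/k^14.)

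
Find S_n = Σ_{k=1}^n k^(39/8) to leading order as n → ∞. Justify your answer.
S_n ~ (8/47) · n^(47/8)

Integral comparison: Σ_{k=1}^n k^(39/8) = ∫_0^n x^(39/8) dx + O(n^(39/8)). The integral is n^(1 + 39/8) / (1 + 39/8) = n^((39+8)/8) / ((39+8)/8) = (8/47) · n^(47/8).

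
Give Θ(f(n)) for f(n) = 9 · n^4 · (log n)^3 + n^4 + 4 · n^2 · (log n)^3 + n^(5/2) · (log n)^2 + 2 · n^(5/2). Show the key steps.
f(n) ∈ Θ(n^4 · (log n)^3)

Compare the terms by growth order. For large n, n^a · (log n)^b dominates n^a' · (log n)^b' iff a > a', or (a = a' and b > b'). Ranking the 5 terms shows the dominant one is 9 · n^4 · (log n)^3. Hence f(n) ∈ Θ(n^4 · (log n)^3).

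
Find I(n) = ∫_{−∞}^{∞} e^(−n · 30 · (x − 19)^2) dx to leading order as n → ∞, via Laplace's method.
I(n) = sqrt(π/(30n))

Here φ(x) = 30 · (x − 19)^2 has its unique minimum at x* = 19 with φ(x*) = 0 and φ''(x*) = 60. Laplace's method gives
  I(n) ~ e^(−n φ(x*)) · sqrt(2π / (n · φ''(x*))) = sqrt(2π / (60n)) = sqrt(π/(30n)).
This is exact: substituting u = (x − 19)·sqrt(30n) gives I(n) = (1/sqrt(30n)) ∫_{−∞}^{∞} e^(−u^2) du = sqrt(π/(30n)).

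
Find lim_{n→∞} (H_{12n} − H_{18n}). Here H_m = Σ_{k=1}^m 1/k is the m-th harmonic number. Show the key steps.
lim = ln(12/18) = ln(2/3)

Euler-Maclaurin gives H_m = ln m + γ + 1/(2m) + O(1/m^2). The γ and O(1/m) terms cancel in the difference:
  H_{12n} − H_{18n} = ln(12n) − ln(18n) + O(1/n) = ln(12/18) + O(1/n).
Hence the limit is ln(12/18) = ln(2/3).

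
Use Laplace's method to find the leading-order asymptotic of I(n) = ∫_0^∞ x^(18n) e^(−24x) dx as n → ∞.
I(n) ~ (sqrt(2π·18n) / 24) · (18n/(24e))^(18n)

Write the integrand as exp(18n ln x − 24x) and set f(x) = 18n ln x − 24x. Then f'(x) = 18n/x − 24 = 0 at x* = 18n/24, and f''(x*) = −18n/x*^2 = −24^2/(18n). Laplace's method (interior maximum) gives
  I(n) ~ e^(f(x*)) · sqrt(2π / |f''(x*)|)
        = exp(18n ln(18n/24) − 18n) · sqrt(2π · 18n / 24^2)
        = (18n/24)^(18n) e^(−18n) · sqrt(2π·18n) / 24
        = (sqrt(2π·18n) / 24) · (18n/(24e))^(18n).
This matches Γ(18n+1)/24^(18n+1) with Stirling applied to Γ.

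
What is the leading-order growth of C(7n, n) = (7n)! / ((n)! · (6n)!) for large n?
C(7n, n) ~ (823543/46656)^(n) · sqrt(7/(12π·n))

Write N = n. Apply Stirling to each factorial:
  (7N)! ~ sqrt(2π·7N) · (7N/e)^(7N),
  N! ~ sqrt(2π N) · (N/e)^N,
  (6N)! ~ sqrt(2π·6N) · (6N/e)^(6N).
The exponential factors combine to (7N)^(7N) / (N^N · (6N)^(6N)) = 7^(7N)/6^(6N) = (7^7/6^6)^N = (823543/46656)^N.
The square-root prefactors combine to sqrt(2π·7N) / (sqrt(2π N)·sqrt(2π·6N)) = sqrt(7 / (2π·6·N)) = sqrt(7/(12π·n)).
Substituting N = n: C(7n, n) ~ (823543/46656)^(n) · sqrt(7/(12π·n)).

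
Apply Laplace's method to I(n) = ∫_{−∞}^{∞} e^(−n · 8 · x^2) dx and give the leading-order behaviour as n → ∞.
I(n) = sqrt(π/(8n))

Here φ(x) = 8 · x^2 has its unique minimum at x* = 0 with φ(x*) = 0 and φ''(x*) = 16. Laplace's method gives
  I(n) ~ e^(−n φ(x*)) · sqrt(2π / (n · φ''(x*))) = sqrt(2π / (16n)) = sqrt(π/(8n)).
This is exact: substituting u = (x − 0)·sqrt(8n) gives I(n) = (1/sqrt(8n)) ∫_{−∞}^{∞} e^(−u^2) du = sqrt(π/(8n)).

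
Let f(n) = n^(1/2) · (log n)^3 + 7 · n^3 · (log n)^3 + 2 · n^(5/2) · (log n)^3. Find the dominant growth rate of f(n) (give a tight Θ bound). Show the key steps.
f(n) ∈ Θ(n^3 · (log n)^3)

Compare the terms by growth order. For large n, n^a · (log n)^b dominates n^a' · (log n)^b' iff a > a', or (a = a' and b > b'). Ranking the 3 terms shows the dominant one is 7 · n^3 · (log n)^3. Hence f(n) ∈ Θ(n^3 · (log n)^3).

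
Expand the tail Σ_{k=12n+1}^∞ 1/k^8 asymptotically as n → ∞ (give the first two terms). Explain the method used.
Σ_{k>12n} 1/k^8 = 1/(7 · (12n)^7) − 1/(2 · (12n)^8) + O(1/(12n)^9)

Compare to the integral: ∫_{12n}^∞ x^(−8) dx = [−x^(−7)/7]_{12n}^∞ = 1/((8−1)·(12n)^7). The Euler-Maclaurin correction adds −f(12n)/2 = −1/(2·(12n)^8). Euler-Maclaurin then gives
  Σ_{k>12n} 1/k^8 = ∫_{12n}^∞ dx/x^8 − 1/(2·(12n)^8) + O(1/(12n)^9).
(Equivalently this is ζ(8) − Σ_{k≤12n} 1/k^8.)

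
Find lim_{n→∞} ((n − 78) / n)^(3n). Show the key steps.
lim = e^(−234)

Rewrite as (1 − 78/n)^(3n). By the standard limit (1 + x/n)^n → e^x, we have (1 − 78/n)^n → e^(−78), and raising to the 3rd power gives e^(−234).
More precisely, ln[(1 − 78/n)^(3n)] = 3n · ln(1 − 78/n) = 3n · (-78/n + O(1/n^2)) = -234 + O(1/n) → -234.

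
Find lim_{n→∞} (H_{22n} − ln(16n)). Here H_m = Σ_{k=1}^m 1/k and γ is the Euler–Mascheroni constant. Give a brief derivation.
lim = ln(11/8) + γ

By Euler-Maclaurin, H_m = ln m + γ + O(1/m). So
  H_{22n} − ln(16n) = ln(22n) + γ − ln(16n) + O(1/n)
                       = ln(22/16) + γ + O(1/n).
Hence the limit is ln(22/16) + γ (= ln(11/8)).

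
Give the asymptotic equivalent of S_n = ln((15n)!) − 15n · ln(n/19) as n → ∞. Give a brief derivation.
S_n ~ 15n · (ln 285 − 1) + O(ln n)

Stirling: ln((15n)!) = 15n ln(15n) − 15n + O(ln n).
  S_n = 15n ln(15n) − 15n − 15n ln(n/19) + O(ln n)
      = 15n ln(15n) − 15n ln n + 15n ln 19 − 15n + O(ln n)
      = 15n ln 15 + 15n ln 19 − 15n + O(ln n)
      = 15n (ln 285 − 1) + O(ln n).
Numerically ln(285) − 1 ≈ 4.6525.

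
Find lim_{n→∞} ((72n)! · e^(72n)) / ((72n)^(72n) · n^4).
lim = 0

Stirling: (72n)! ~ sqrt(2π·72n) · (72n/e)^(72n). Hence
  (72n)! · e^(72n) / (72n)^(72n) ~ sqrt(2π·72n).
Dividing by n^4: sqrt(2π·72n) / n^4 = sqrt(2π·72) · n^((1−8)/2), so the expression behaves like sqrt(2π·72) · n^((1−8)/2) → 0.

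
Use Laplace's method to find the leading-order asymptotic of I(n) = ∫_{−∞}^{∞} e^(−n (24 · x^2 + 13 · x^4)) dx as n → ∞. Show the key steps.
I(n) ~ sqrt(π/(24n))

φ(x) = 24 · x^2 + 13 · x^4 has its unique global minimum at x* = 0 (since φ'(x) = 48x + 52x^3 = 0 only at x = 0 for real x with both coefficients positive, and φ → ∞ as |x| → ∞). At x* = 0, φ(0) = 0 and φ''(0) = 48. Laplace's method then gives
  I(n) ~ sqrt(2π / (n · φ''(0))) · e^(−n φ(0)) = sqrt(2π / (48n)) = sqrt(π/(24n)).
The 13 · x^4 term contributes only at subleading order (an O(1/n) relative correction).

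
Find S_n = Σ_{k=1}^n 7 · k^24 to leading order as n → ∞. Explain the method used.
S_n ~ 7 · n^25 / 25

By integral comparison (Euler-Maclaurin), Σ_{k=1}^n 7 · k^24 = 7 · ∫_0^n x^24 dx + O(n^24) = 7 · n^25/25 + O(n^24). (Equivalently, Faulhaber's formula gives the same leading term.)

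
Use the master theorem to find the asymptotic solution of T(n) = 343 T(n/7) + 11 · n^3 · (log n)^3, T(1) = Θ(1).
T(n) = Θ(n^3 · (log n)^4)

Here log_7 343 = 3 and f(n) = 11 · n^3 · (log n)^3 = Θ(n^(log_7 343) · (log n)^3). This is the extended Case 2 of the master theorem (f matches the critical exponent up to log factors), giving T(n) = Θ(n^(log_7 343) · (log n)^(3+1)) = Θ(n^3 · (log n)^4).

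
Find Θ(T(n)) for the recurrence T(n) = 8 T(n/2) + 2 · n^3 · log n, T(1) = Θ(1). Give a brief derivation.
T(n) = Θ(n^3 · (log n)^2)

Here log_2 8 = 3 and f(n) = 2 · n^3 · log n = Θ(n^(log_2 8) · (log n)^1). This is the extended Case 2 of the master theorem (f matches the critical exponent up to log factors), giving T(n) = Θ(n^(log_2 8) · (log n)^(1+1)) = Θ(n^3 · (log n)^2).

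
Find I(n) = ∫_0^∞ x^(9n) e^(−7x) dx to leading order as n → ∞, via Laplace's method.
I(n) ~ (sqrt(2π·9n) / 7) · (9n/(7e))^(9n)

Write the integrand as exp(9n ln x − 7x) and set f(x) = 9n ln x − 7x. Then f'(x) = 9n/x − 7 = 0 at x* = 9n/7, and f''(x*) = −9n/x*^2 = −7^2/(9n). Laplace's method (interior maximum) gives
  I(n) ~ e^(f(x*)) · sqrt(2π / |f''(x*)|)
        = exp(9n ln(9n/7) − 9n) · sqrt(2π · 9n / 7^2)
        = (9n/7)^(9n) e^(−9n) · sqrt(2π·9n) / 7
        = (sqrt(2π·9n) / 7) · (9n/(7e))^(9n).
This matches Γ(9n+1)/7^(9n+1) with Stirling applied to Γ.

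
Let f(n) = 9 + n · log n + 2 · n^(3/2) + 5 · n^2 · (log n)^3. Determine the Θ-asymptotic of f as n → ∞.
f(n) ∈ Θ(n^2 · (log n)^3)

Compare the terms by growth order. For large n, n^a · (log n)^b dominates n^a' · (log n)^b' iff a > a', or (a = a' and b > b'). Ranking the 4 terms shows the dominant one is 5 · n^2 · (log n)^3. Hence f(n) ∈ Θ(n^2 · (log n)^3).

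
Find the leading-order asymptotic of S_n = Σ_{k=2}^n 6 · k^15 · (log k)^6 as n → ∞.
S_n ~ 3 · n^16 · (log n)^6 / 8

By integral comparison, S_n = ∫_1^n 6 · x^15 · (log x)^6 dx + O(n^15 · (log n)^6). For the integral, the leading term of ∫_1^n x^15 (log x)^6 dx is n^16/16 · (log n)^6 (by repeated integration by parts; each step lowers the log-exponent and produces a relatively O(1/log n) correction). Hence S_n ~ 3 · n^16 · (log n)^6 / 8.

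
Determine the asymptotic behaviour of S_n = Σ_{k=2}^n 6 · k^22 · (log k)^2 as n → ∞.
S_n ~ 6 · n^23 · (log n)^2 / 23

By integral comparison, S_n = ∫_1^n 6 · x^22 · (log x)^2 dx + O(n^22 · (log n)^2). For the integral, the leading term of ∫_1^n x^22 (log x)^2 dx is n^23/23 · (log n)^2 (by repeated integration by parts; each step lowers the log-exponent and produces a relatively O(1/log n) correction). Hence S_n ~ 6 · n^23 · (log n)^2 / 23.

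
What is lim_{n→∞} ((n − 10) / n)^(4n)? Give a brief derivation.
lim = e^(−40)

Rewrite as (1 − 10/n)^(4n). By the standard limit (1 + x/n)^n → e^x, we have (1 − 10/n)^n → e^(−10), and raising to the 4th power gives e^(−40).
More precisely, ln[(1 − 10/n)^(4n)] = 4n · ln(1 − 10/n) = 4n · (-10/n + O(1/n^2)) = -40 + O(1/n) → -40.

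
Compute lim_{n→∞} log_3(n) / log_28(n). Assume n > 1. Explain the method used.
lim = ln(28) / ln(3) = log_3(28)

Change of base: log_3(n) = ln n / ln 3 and log_28(n) = ln n / ln 28. The ratio is (ln n / ln 3) · (ln 28 / ln n) = ln 28 / ln 3, a constant independent of n. So the limit is ln 28 / ln 3 = log_3(28).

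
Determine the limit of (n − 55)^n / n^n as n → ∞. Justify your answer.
lim = e^(−55)

Rewrite as (1 − 55/n)^(n). By the standard limit (1 + x/n)^n → e^x, we have (1 − 55/n)^n → e^(−55), and raising to the 1st power gives e^(−55).
More precisely, ln[(1 − 55/n)^(n)] = n · ln(1 − 55/n) = n · (-55/n + O(1/n^2)) = -55 + O(1/n) → -55.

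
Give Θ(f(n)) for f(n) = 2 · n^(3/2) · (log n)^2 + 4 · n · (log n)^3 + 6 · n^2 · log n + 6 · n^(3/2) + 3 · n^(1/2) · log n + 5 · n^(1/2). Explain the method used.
f(n) ∈ Θ(n^2 · log n)

Compare the terms by growth order. For large n, n^a · (log n)^b dominates n^a' · (log n)^b' iff a > a', or (a = a' and b > b'). Ranking the 6 terms shows the dominant one is 6 · n^2 · log n. Hence f(n) ∈ Θ(n^2 · log n).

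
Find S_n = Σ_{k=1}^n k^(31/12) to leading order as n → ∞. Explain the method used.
S_n ~ (12/43) · n^(43/12)

Integral comparison: Σ_{k=1}^n k^(31/12) = ∫_0^n x^(31/12) dx + O(n^(31/12)). The integral is n^(1 + 31/12) / (1 + 31/12) = n^((31+12)/12) / ((31+12)/12) = (12/43) · n^(43/12).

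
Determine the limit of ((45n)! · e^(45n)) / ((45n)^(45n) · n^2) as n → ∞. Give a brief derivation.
lim = 0

Stirling: (45n)! ~ sqrt(2π·45n) · (45n/e)^(45n). Hence
  (45n)! · e^(45n) / (45n)^(45n) ~ sqrt(2π·45n).
Dividing by n^2: sqrt(2π·45n) / n^2 = sqrt(2π·45) · n^((1−4)/2), so the expression behaves like sqrt(2π·45) · n^((1−4)/2) → 0.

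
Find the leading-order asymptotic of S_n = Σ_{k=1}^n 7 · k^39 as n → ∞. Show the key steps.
S_n ~ 7 · n^40 / 40

By integral comparison (Euler-Maclaurin), Σ_{k=1}^n 7 · k^39 = 7 · ∫_0^n x^39 dx + O(n^39) = 7 · n^40/40 + O(n^39). (Equivalently, Faulhaber's formula gives the same leading term.)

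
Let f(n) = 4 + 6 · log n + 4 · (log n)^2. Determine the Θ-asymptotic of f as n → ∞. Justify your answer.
f(n) ∈ Θ((log n)^2)

Compare the terms by growth order. For large n, n^a · (log n)^b dominates n^a' · (log n)^b' iff a > a', or (a = a' and b > b'). Ranking the 3 terms shows the dominant one is 4 · (log n)^2. Hence f(n) ∈ Θ((log n)^2).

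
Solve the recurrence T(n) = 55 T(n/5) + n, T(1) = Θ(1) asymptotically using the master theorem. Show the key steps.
T(n) = Θ(n^(log_5 55))

Master theorem: compare f(n) = n to n^(log_5 55) where log_5 55 ≈ 2.490. Since 1 < log_5 55, we have f(n) = O(n^(log_5 55 − ε)) for some ε > 0 — Case 1. Hence T(n) = Θ(n^(log_5 55)).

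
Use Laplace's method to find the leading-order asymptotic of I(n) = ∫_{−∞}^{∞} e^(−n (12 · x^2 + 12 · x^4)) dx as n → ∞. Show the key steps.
I(n) ~ sqrt(π/(12n))

φ(x) = 12 · x^2 + 12 · x^4 has its unique global minimum at x* = 0 (since φ'(x) = 24x + 48x^3 = 0 only at x = 0 for real x with both coefficients positive, and φ → ∞ as |x| → ∞). At x* = 0, φ(0) = 0 and φ''(0) = 24. Laplace's method then gives
  I(n) ~ sqrt(2π / (n · φ''(0))) · e^(−n φ(0)) = sqrt(2π / (24n)) = sqrt(π/(12n)).
The 12 · x^4 term contributes only at subleading order (an O(1/n) relative correction).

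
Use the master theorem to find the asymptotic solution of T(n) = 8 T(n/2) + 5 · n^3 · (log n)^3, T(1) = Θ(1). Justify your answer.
T(n) = Θ(n^3 · (log n)^4)

Here log_2 8 = 3 and f(n) = 5 · n^3 · (log n)^3 = Θ(n^(log_2 8) · (log n)^3). This is the extended Case 2 of the master theorem (f matches the critical exponent up to log factors), giving T(n) = Θ(n^(log_2 8) · (log n)^(3+1)) = Θ(n^3 · (log n)^4).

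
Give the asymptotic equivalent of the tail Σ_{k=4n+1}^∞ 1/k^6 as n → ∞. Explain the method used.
Σ_{k>4n} 1/k^6 ~ 1/(5 · (4n)^5)

Compare to the integral: ∫_{4n}^∞ x^(−6) dx = [−x^(−5)/5]_{4n}^∞ = 1/((6−1)·(4n)^5). Euler-Maclaurin then gives
  Σ_{k>4n} 1/k^6 = ∫_{4n}^∞ dx/x^6 − 1/(2·(4n)^6) + O(1/(4n)^7).
(Equivalently this is ζ(6) − Σ_{k≤4n} 1/k^6.)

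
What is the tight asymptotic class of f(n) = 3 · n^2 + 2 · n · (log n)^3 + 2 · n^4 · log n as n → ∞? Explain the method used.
f(n) ∈ Θ(n^4 · log n)

Compare the terms by growth order. For large n, n^a · (log n)^b dominates n^a' · (log n)^b' iff a > a', or (a = a' and b > b'). Ranking the 3 terms shows the dominant one is 2 · n^4 · log n. Hence f(n) ∈ Θ(n^4 · log n).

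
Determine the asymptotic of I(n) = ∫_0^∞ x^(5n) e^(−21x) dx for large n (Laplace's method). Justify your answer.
I(n) ~ (sqrt(2π·5n) / 21) · (5n/(21e))^(5n)

Write the integrand as exp(5n ln x − 21x) and set f(x) = 5n ln x − 21x. Then f'(x) = 5n/x − 21 = 0 at x* = 5n/21, and f''(x*) = −5n/x*^2 = −21^2/(5n). Laplace's method (interior maximum) gives
  I(n) ~ e^(f(x*)) · sqrt(2π / |f''(x*)|)
        = exp(5n ln(5n/21) − 5n) · sqrt(2π · 5n / 21^2)
        = (5n/21)^(5n) e^(−5n) · sqrt(2π·5n) / 21
        = (sqrt(2π·5n) / 21) · (5n/(21e))^(5n).
This matches Γ(5n+1)/21^(5n+1) with Stirling applied to Γ.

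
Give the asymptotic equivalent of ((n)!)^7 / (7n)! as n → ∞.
((n)!)^7/(7n)! ~ ((2π·n)^(6/2) / sqrt(7)) · 7^(−7·n)  →  0

Write N = n. Stirling: N! ~ sqrt(2π N)(N/e)^N and (7N)! ~ sqrt(2π·7N)·(7N/e)^(7N).
  (N!)^7/(7N)! ~ (2π N)^(7/2) (N/e)^(7N) / [sqrt(2π·7N) (7N/e)^(7N)]
     = (2π N)^(7/2) / sqrt(2π·7N) · (N/(7N))^(7N)
     = (2π N)^((7−1)/2) / sqrt(7) · 7^(−7N).
Since 7^7 > 1, the factor 7^(−7N) decays exponentially, so the ratio → 0. Substituting N = n gives the stated form.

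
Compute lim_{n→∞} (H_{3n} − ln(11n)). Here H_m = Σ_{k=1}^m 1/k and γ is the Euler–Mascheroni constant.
lim = ln(3/11) + γ

By Euler-Maclaurin, H_m = ln m + γ + O(1/m). So
  H_{3n} − ln(11n) = ln(3n) + γ − ln(11n) + O(1/n)
                       = ln(3/11) + γ + O(1/n).
Hence the limit is ln(3/11) + γ.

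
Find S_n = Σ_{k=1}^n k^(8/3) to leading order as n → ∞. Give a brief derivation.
S_n ~ (3/11) · n^(11/3)

Integral comparison: Σ_{k=1}^n k^(8/3) = ∫_0^n x^(8/3) dx + O(n^(8/3)). The integral is n^(1 + 8/3) / (1 + 8/3) = n^((8+3)/3) / ((8+3)/3) = (3/11) · n^(11/3).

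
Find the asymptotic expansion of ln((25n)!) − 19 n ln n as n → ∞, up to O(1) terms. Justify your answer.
ln((25n)!) − 19 n ln n = 6 n ln n + 25(ln 25 − 1) n + (1/2) ln(2π·25n) + O(1/n)

Stirling: ln((25n)!) = 25n ln(25n) − 25n + (1/2) ln(2π·25n) + O(1/n).
Expand 25n ln(25n) = 25n (ln n + ln 25) = 25n ln n + 25n ln 25.
Subtract 19n ln n: leading term is (25 − 19) n ln n = 6 n ln n. The next term is 25n ln 25 − 25n = 25(ln 25 − 1) n. Then the (1/2) ln(2π·25n) correction.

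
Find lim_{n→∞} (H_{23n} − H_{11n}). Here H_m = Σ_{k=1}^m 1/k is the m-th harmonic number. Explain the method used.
lim = ln(23/11)

Euler-Maclaurin gives H_m = ln m + γ + 1/(2m) + O(1/m^2). The γ and O(1/m) terms cancel in the difference:
  H_{23n} − H_{11n} = ln(23n) − ln(11n) + O(1/n) = ln(23/11) + O(1/n).
Hence the limit is ln(23/11).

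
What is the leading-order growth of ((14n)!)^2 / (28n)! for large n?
((14n)!)^2/(28n)! ~ ((2π·14n)^(1/2) / sqrt(2)) · 2^(−2·14n)  →  0

Write N = 14n. Stirling: N! ~ sqrt(2π N)(N/e)^N and (2N)! ~ sqrt(2π·2N)·(2N/e)^(2N).
  (N!)^2/(2N)! ~ (2π N)^(2/2) (N/e)^(2N) / [sqrt(2π·2N) (2N/e)^(2N)]
     = (2π N)^(2/2) / sqrt(2π·2N) · (N/(2N))^(2N)
     = (2π N)^((2−1)/2) / sqrt(2) · 2^(−2N).
Since 2^2 > 1, the factor 2^(−2N) decays exponentially, so the ratio → 0. Substituting N = 14n gives the stated form.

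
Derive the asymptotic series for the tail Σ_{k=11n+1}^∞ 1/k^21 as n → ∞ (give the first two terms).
Σ_{k>11n} 1/k^21 = 1/(20 · (11n)^20) − 1/(2 · (11n)^21) + O(1/(11n)^22)

Compare to the integral: ∫_{11n}^∞ x^(−21) dx = [−x^(−20)/20]_{11n}^∞ = 1/((21−1)·(11n)^20). The Euler-Maclaurin correction adds −f(11n)/2 = −1/(2·(11n)^21). Euler-Maclaurin then gives
  Σ_{k>11n} 1/k^21 = ∫_{11n}^∞ dx/x^21 − 1/(2·(11n)^21) + O(1/(11n)^22).
(Equivalently this is ζ(21) − Σ_{k≤11n} 1/k^21.)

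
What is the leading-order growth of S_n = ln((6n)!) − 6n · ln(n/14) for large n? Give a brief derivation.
S_n ~ 6n · (ln 84 − 1) + O(ln n)

Stirling: ln((6n)!) = 6n ln(6n) − 6n + O(ln n).
  S_n = 6n ln(6n) − 6n − 6n ln(n/14) + O(ln n)
      = 6n ln(6n) − 6n ln n + 6n ln 14 − 6n + O(ln n)
      = 6n ln 6 + 6n ln 14 − 6n + O(ln n)
      = 6n (ln 84 − 1) + O(ln n).
Numerically ln(84) − 1 ≈ 3.4308.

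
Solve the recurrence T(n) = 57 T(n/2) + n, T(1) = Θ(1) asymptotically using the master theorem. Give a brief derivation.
T(n) = Θ(n^(log_2 57))

Master theorem: compare f(n) = n to n^(log_2 57) where log_2 57 ≈ 5.833. Since 1 < log_2 57, we have f(n) = O(n^(log_2 57 − ε)) for some ε > 0 — Case 1. Hence T(n) = Θ(n^(log_2 57)).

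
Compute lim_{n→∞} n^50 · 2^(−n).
lim = 0

Exponentials with base > 1 dominate every fixed polynomial: for any fixed c, n^c / 2^n → 0 as n → ∞ (e.g. by the ratio test, or by writing 2^n = e^(n ln 2) and noting e^(n ln 2) / n^c → ∞). Hence n^50 · 2^(−n) = n^50 / 2^n → 0.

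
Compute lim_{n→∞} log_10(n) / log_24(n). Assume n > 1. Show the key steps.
lim = ln(24) / ln(10) = log_10(24)

Change of base: log_10(n) = ln n / ln 10 and log_24(n) = ln n / ln 24. The ratio is (ln n / ln 10) · (ln 24 / ln n) = ln 24 / ln 10, a constant independent of n. So the limit is ln 24 / ln 10 = log_10(24).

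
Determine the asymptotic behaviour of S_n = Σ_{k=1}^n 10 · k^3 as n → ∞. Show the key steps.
S_n ~ 5 · n^4 / 2

By integral comparison (Euler-Maclaurin), Σ_{k=1}^n 10 · k^3 = 10 · ∫_0^n x^3 dx + O(n^3) = 10 · n^4/4 = 5 · n^4 / 2 + O(n^3). (Equivalently, Faulhaber's formula gives the same leading term.)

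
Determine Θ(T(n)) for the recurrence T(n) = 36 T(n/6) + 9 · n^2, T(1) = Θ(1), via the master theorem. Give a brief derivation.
T(n) = Θ(n^2 log n)

log_6 36 = 2, and f(n) = 9 · n^2 = Θ(n^(log_6 36)). This is Case 2 of the master theorem: T(n) = Θ(f(n) · log n) = Θ(n^2 log n).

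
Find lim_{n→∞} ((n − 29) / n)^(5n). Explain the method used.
lim = e^(−145)

Rewrite as (1 − 29/n)^(5n). By the standard limit (1 + x/n)^n → e^x, we have (1 − 29/n)^n → e^(−29), and raising to the 5th power gives e^(−145).
More precisely, ln[(1 − 29/n)^(5n)] = 5n · ln(1 − 29/n) = 5n · (-29/n + O(1/n^2)) = -145 + O(1/n) → -145.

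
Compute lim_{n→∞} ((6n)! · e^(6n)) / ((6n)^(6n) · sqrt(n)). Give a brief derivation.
lim = sqrt(2π·6)

Stirling: (6n)! ~ sqrt(2π·6n) · (6n/e)^(6n). Hence
  (6n)! · e^(6n) / (6n)^(6n) ~ sqrt(2π·6n).
Dividing by sqrt(n): sqrt(2π·6n) / sqrt(n) = sqrt(2π·6) · n^((1−1)/2), so the limit is sqrt(2π·6).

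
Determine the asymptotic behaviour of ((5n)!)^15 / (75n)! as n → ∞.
((5n)!)^15/(75n)! ~ ((2π·5n)^(14/2) / sqrt(15)) · 15^(−15·5n)  →  0

Write N = 5n. Stirling: N! ~ sqrt(2π N)(N/e)^N and (15N)! ~ sqrt(2π·15N)·(15N/e)^(15N).
  (N!)^15/(15N)! ~ (2π N)^(15/2) (N/e)^(15N) / [sqrt(2π·15N) (15N/e)^(15N)]
     = (2π N)^(15/2) / sqrt(2π·15N) · (N/(15N))^(15N)
     = (2π N)^((15−1)/2) / sqrt(15) · 15^(−15N).
Since 15^15 > 1, the factor 15^(−15N) decays exponentially, so the ratio → 0. Substituting N = 5n gives the stated form.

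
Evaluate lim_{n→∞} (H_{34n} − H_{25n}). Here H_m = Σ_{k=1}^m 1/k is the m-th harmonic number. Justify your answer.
lim = ln(34/25)

Euler-Maclaurin gives H_m = ln m + γ + 1/(2m) + O(1/m^2). The γ and O(1/m) terms cancel in the difference:
  H_{34n} − H_{25n} = ln(34n) − ln(25n) + O(1/n) = ln(34/25) + O(1/n).
Hence the limit is ln(34/25).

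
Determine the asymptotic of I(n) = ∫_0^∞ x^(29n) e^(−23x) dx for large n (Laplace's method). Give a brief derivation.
I(n) ~ (sqrt(2π·29n) / 23) · (29n/(23e))^(29n)

Write the integrand as exp(29n ln x − 23x) and set f(x) = 29n ln x − 23x. Then f'(x) = 29n/x − 23 = 0 at x* = 29n/23, and f''(x*) = −29n/x*^2 = −23^2/(29n). Laplace's method (interior maximum) gives
  I(n) ~ e^(f(x*)) · sqrt(2π / |f''(x*)|)
        = exp(29n ln(29n/23) − 29n) · sqrt(2π · 29n / 23^2)
        = (29n/23)^(29n) e^(−29n) · sqrt(2π·29n) / 23
        = (sqrt(2π·29n) / 23) · (29n/(23e))^(29n).
This matches Γ(29n+1)/23^(29n+1) with Stirling applied to Γ.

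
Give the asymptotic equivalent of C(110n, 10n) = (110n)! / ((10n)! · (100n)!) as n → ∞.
C(110n, 10n) ~ (285311670611/10000000000)^(10n) · sqrt(11/(20π·10n))

Write N = 10n. Apply Stirling to each factorial:
  (11N)! ~ sqrt(2π·11N) · (11N/e)^(11N),
  N! ~ sqrt(2π N) · (N/e)^N,
  (10N)! ~ sqrt(2π·10N) · (10N/e)^(10N).
The exponential factors combine to (11N)^(11N) / (N^N · (10N)^(10N)) = 11^(11N)/10^(10N) = (11^11/10^10)^N = (285311670611/10000000000)^N.
The square-root prefactors combine to sqrt(2π·11N) / (sqrt(2π N)·sqrt(2π·10N)) = sqrt(11 / (2π·10·N)) = sqrt(11/(20π·10n)).
Substituting N = 10n: C(110n, 10n) ~ (285311670611/10000000000)^(10n) · sqrt(11/(20π·10n)).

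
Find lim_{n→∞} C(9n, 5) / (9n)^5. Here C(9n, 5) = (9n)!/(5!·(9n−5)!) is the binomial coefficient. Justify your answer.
lim = 1/5! = 1/120

With N = 9n → ∞: C(N, 5) / N^5 = [N(N−1)…(N−4)] / (5! · N^5) = (1/5!) · 1 · (1 − 1/(9n)) · (1 − 2/(9n)) · (1 − 3/(9n)) · (1 − 4/(9n)). Each factor → 1 as N → ∞, so the limit is 1/5! = 1/120.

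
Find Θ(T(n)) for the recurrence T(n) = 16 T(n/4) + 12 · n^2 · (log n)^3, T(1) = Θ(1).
T(n) = Θ(n^2 · (log n)^4)

Here log_4 16 = 2 and f(n) = 12 · n^2 · (log n)^3 = Θ(n^(log_4 16) · (log n)^3). This is the extended Case 2 of the master theorem (f matches the critical exponent up to log factors), giving T(n) = Θ(n^(log_4 16) · (log n)^(3+1)) = Θ(n^2 · (log n)^4).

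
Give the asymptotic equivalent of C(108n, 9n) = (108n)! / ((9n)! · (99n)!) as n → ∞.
C(108n, 9n) ~ (8916100448256/285311670611)^(9n) · sqrt(6/(11π·9n))

Write N = 9n. Apply Stirling to each factorial:
  (12N)! ~ sqrt(2π·12N) · (12N/e)^(12N),
  N! ~ sqrt(2π N) · (N/e)^N,
  (11N)! ~ sqrt(2π·11N) · (11N/e)^(11N).
The exponential factors combine to (12N)^(12N) / (N^N · (11N)^(11N)) = 12^(12N)/11^(11N) = (12^12/11^11)^N = (8916100448256/285311670611)^N.
The square-root prefactors combine to sqrt(2π·12N) / (sqrt(2π N)·sqrt(2π·11N)) = sqrt(12 / (2π·11·N)) = sqrt(6/(11π·9n)).
Substituting N = 9n: C(108n, 9n) ~ (8916100448256/285311670611)^(9n) · sqrt(6/(11π·9n)).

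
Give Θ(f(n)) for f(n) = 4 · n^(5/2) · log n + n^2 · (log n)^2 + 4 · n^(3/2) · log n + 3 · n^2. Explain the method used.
f(n) ∈ Θ(n^(5/2) · log n)

Compare the terms by growth order. For large n, n^a · (log n)^b dominates n^a' · (log n)^b' iff a > a', or (a = a' and b > b'). Ranking the 4 terms shows the dominant one is 4 · n^(5/2) · log n. Hence f(n) ∈ Θ(n^(5/2) · log n).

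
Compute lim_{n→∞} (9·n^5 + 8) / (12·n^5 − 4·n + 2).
lim = 9/12 = 3/4

For large n the leading n^5 terms dominate both numerator and denominator. Dividing top and bottom by n^5, every other term tends to 0, leaving 9/12 = 3/4.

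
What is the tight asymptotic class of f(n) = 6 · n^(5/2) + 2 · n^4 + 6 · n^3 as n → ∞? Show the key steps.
f(n) ∈ Θ(n^4)

Compare the terms by growth order. For large n, n^a · (log n)^b dominates n^a' · (log n)^b' iff a > a', or (a = a' and b > b'). Ranking the 3 terms shows the dominant one is 2 · n^4. Hence f(n) ∈ Θ(n^4).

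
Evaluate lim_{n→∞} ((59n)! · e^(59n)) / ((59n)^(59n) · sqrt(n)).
lim = sqrt(2π·59)

Stirling: (59n)! ~ sqrt(2π·59n) · (59n/e)^(59n). Hence
  (59n)! · e^(59n) / (59n)^(59n) ~ sqrt(2π·59n).
Dividing by sqrt(n): sqrt(2π·59n) / sqrt(n) = sqrt(2π·59) · n^((1−1)/2), so the limit is sqrt(2π·59).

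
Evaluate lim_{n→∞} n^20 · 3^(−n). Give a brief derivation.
lim = 0

Exponentials with base > 1 dominate every fixed polynomial: for any fixed c, n^c / 3^n → 0 as n → ∞ (e.g. by the ratio test, or by writing 3^n = e^(n ln 3) and noting e^(n ln 3) / n^c → ∞). Hence n^20 · 3^(−n) = n^20 / 3^n → 0.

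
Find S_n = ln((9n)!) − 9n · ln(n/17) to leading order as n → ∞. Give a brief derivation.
S_n ~ 9n · (ln 153 − 1) + O(ln n)

Stirling: ln((9n)!) = 9n ln(9n) − 9n + O(ln n).
  S_n = 9n ln(9n) − 9n − 9n ln(n/17) + O(ln n)
      = 9n ln(9n) − 9n ln n + 9n ln 17 − 9n + O(ln n)
      = 9n ln 9 + 9n ln 17 − 9n + O(ln n)
      = 9n (ln 153 − 1) + O(ln n).
Numerically ln(153) − 1 ≈ 4.0304.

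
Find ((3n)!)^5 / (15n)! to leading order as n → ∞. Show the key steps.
((3n)!)^5/(15n)! ~ ((2π·3n)^(4/2) / sqrt(5)) · 5^(−5·3n)  →  0

Write N = 3n. Stirling: N! ~ sqrt(2π N)(N/e)^N and (5N)! ~ sqrt(2π·5N)·(5N/e)^(5N).
  (N!)^5/(5N)! ~ (2π N)^(5/2) (N/e)^(5N) / [sqrt(2π·5N) (5N/e)^(5N)]
     = (2π N)^(5/2) / sqrt(2π·5N) · (N/(5N))^(5N)
     = (2π N)^((5−1)/2) / sqrt(5) · 5^(−5N).
Since 5^5 > 1, the factor 5^(−5N) decays exponentially, so the ratio → 0. Substituting N = 3n gives the stated form.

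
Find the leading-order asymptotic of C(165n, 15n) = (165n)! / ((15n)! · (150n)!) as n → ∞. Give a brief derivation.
C(165n, 15n) ~ (285311670611/10000000000)^(15n) · sqrt(11/(20π·15n))

Write N = 15n. Apply Stirling to each factorial:
  (11N)! ~ sqrt(2π·11N) · (11N/e)^(11N),
  N! ~ sqrt(2π N) · (N/e)^N,
  (10N)! ~ sqrt(2π·10N) · (10N/e)^(10N).
The exponential factors combine to (11N)^(11N) / (N^N · (10N)^(10N)) = 11^(11N)/10^(10N) = (11^11/10^10)^N = (285311670611/10000000000)^N.
The square-root prefactors combine to sqrt(2π·11N) / (sqrt(2π N)·sqrt(2π·10N)) = sqrt(11 / (2π·10·N)) = sqrt(11/(20π·15n)).
Substituting N = 15n: C(165n, 15n) ~ (285311670611/10000000000)^(15n) · sqrt(11/(20π·15n)).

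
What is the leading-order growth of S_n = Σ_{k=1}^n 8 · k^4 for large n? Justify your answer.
S_n ~ 8 · n^5 / 5

By integral comparison (Euler-Maclaurin), Σ_{k=1}^n 8 · k^4 = 8 · ∫_0^n x^4 dx + O(n^4) = 8 · n^5/5 + O(n^4). (Equivalently, Faulhaber's formula gives the same leading term.)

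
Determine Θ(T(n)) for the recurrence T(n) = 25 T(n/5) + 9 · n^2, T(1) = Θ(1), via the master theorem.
T(n) = Θ(n^2 log n)

log_5 25 = 2, and f(n) = 9 · n^2 = Θ(n^(log_5 25)). This is Case 2 of the master theorem: T(n) = Θ(f(n) · log n) = Θ(n^2 log n).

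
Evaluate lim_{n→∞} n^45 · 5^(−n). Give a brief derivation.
lim = 0

Exponentials with base > 1 dominate every fixed polynomial: for any fixed c, n^c / 5^n → 0 as n → ∞ (e.g. by the ratio test, or by writing 5^n = e^(n ln 5) and noting e^(n ln 5) / n^c → ∞). Hence n^45 · 5^(−n) = n^45 / 5^n → 0.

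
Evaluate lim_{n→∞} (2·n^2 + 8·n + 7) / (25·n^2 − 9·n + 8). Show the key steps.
lim = 2/25

For large n the leading n^2 terms dominate both numerator and denominator. Dividing top and bottom by n^2, every other term tends to 0, leaving 2/25.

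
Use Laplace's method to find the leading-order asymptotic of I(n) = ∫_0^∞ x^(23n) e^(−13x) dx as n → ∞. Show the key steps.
I(n) ~ (sqrt(2π·23n) / 13) · (23n/(13e))^(23n)

Write the integrand as exp(23n ln x − 13x) and set f(x) = 23n ln x − 13x. Then f'(x) = 23n/x − 13 = 0 at x* = 23n/13, and f''(x*) = −23n/x*^2 = −13^2/(23n). Laplace's method (interior maximum) gives
  I(n) ~ e^(f(x*)) · sqrt(2π / |f''(x*)|)
        = exp(23n ln(23n/13) − 23n) · sqrt(2π · 23n / 13^2)
        = (23n/13)^(23n) e^(−23n) · sqrt(2π·23n) / 13
        = (sqrt(2π·23n) / 13) · (23n/(13e))^(23n).
This matches Γ(23n+1)/13^(23n+1) with Stirling applied to Γ.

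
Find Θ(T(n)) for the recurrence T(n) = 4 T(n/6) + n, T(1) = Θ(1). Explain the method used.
T(n) = Θ(n)

log_6 4 ≈ 0.774. f(n) = n dominates n^(log_6 4) since 1 > 0.774, and the regularity condition a·f(n/b) = 4·(n/6)^1 = (4/6)·n ≤ c·f(n) holds with c = 4/6 ≈ 0.667 < 1. So this is Case 3: T(n) = Θ(f(n)) = Θ(n).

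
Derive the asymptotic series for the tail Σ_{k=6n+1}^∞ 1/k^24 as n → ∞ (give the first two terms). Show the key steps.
Σ_{k>6n} 1/k^24 = 1/(23 · (6n)^23) − 1/(2 · (6n)^24) + O(1/(6n)^25)

Compare to the integral: ∫_{6n}^∞ x^(−24) dx = [−x^(−23)/23]_{6n}^∞ = 1/((24−1)·(6n)^23). The Euler-Maclaurin correction adds −f(6n)/2 = −1/(2·(6n)^24). Euler-Maclaurin then gives
  Σ_{k>6n} 1/k^24 = ∫_{6n}^∞ dx/x^24 − 1/(2·(6n)^24) + O(1/(6n)^25).
(Equivalently this is ζ(24) − Σ_{k≤6n} 1/k^24.)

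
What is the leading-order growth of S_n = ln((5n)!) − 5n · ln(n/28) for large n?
S_n ~ 5n · (ln 140 − 1) + O(ln n)

Stirling: ln((5n)!) = 5n ln(5n) − 5n + O(ln n).
  S_n = 5n ln(5n) − 5n − 5n ln(n/28) + O(ln n)
      = 5n ln(5n) − 5n ln n + 5n ln 28 − 5n + O(ln n)
      = 5n ln 5 + 5n ln 28 − 5n + O(ln n)
      = 5n (ln 140 − 1) + O(ln n).
Numerically ln(140) − 1 ≈ 3.9416.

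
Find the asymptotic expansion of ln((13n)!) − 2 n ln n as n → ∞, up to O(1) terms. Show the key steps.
ln((13n)!) − 2 n ln n = 11 n ln n + 13(ln 13 − 1) n + (1/2) ln(2π·13n) + O(1/n)

Stirling: ln((13n)!) = 13n ln(13n) − 13n + (1/2) ln(2π·13n) + O(1/n).
Expand 13n ln(13n) = 13n (ln n + ln 13) = 13n ln n + 13n ln 13.
Subtract 2n ln n: leading term is (13 − 2) n ln n = 11 n ln n. The next term is 13n ln 13 − 13n = 13(ln 13 − 1) n. Then the (1/2) ln(2π·13n) correction.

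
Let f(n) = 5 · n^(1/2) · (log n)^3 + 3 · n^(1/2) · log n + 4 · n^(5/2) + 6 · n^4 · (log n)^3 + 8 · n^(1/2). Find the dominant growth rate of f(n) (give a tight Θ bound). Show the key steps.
f(n) ∈ Θ(n^4 · (log n)^3)

Compare the terms by growth order. For large n, n^a · (log n)^b dominates n^a' · (log n)^b' iff a > a', or (a = a' and b > b'). Ranking the 5 terms shows the dominant one is 6 · n^4 · (log n)^3. Hence f(n) ∈ Θ(n^4 · (log n)^3).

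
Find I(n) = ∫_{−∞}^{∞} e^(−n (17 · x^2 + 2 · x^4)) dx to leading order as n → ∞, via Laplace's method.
I(n) ~ sqrt(π/(17n))

φ(x) = 17 · x^2 + 2 · x^4 has its unique global minimum at x* = 0 (since φ'(x) = 34x + 8x^3 = 0 only at x = 0 for real x with both coefficients positive, and φ → ∞ as |x| → ∞). At x* = 0, φ(0) = 0 and φ''(0) = 34. Laplace's method then gives
  I(n) ~ sqrt(2π / (n · φ''(0))) · e^(−n φ(0)) = sqrt(2π / (34n)) = sqrt(π/(17n)).
The 2 · x^4 term contributes only at subleading order (an O(1/n) relative correction).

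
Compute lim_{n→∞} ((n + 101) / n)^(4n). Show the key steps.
lim = e^404

Rewrite as (1 + 101/n)^(4n). By the standard limit (1 + x/n)^n → e^x, we have (1 + 101/n)^n → e^101, and raising to the 4th power gives e^404.
More precisely, ln[(1 + 101/n)^(4n)] = 4n · ln(1 + 101/n) = 4n · (101/n + O(1/n^2)) = 404 + O(1/n) → 404.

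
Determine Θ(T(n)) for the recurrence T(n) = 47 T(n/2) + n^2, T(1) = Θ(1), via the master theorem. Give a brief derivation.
T(n) = Θ(n^(log_2 47))

Master theorem: compare f(n) = n^2 to n^(log_2 47) where log_2 47 ≈ 5.555. Since 2 < log_2 47, we have f(n) = O(n^(log_2 47 − ε)) for some ε > 0 — Case 1. Hence T(n) = Θ(n^(log_2 47)).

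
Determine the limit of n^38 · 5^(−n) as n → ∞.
lim = 0

Exponentials with base > 1 dominate every fixed polynomial: for any fixed c, n^c / 5^n → 0 as n → ∞ (e.g. by the ratio test, or by writing 5^n = e^(n ln 5) and noting e^(n ln 5) / n^c → ∞). Hence n^38 · 5^(−n) = n^38 / 5^n → 0.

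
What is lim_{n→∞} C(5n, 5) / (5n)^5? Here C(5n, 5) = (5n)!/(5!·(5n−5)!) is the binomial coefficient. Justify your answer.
lim = 1/5! = 1/120

With N = 5n → ∞: C(N, 5) / N^5 = [N(N−1)…(N−4)] / (5! · N^5) = (1/5!) · 1 · (1 − 1/(5n)) · (1 − 2/(5n)) · (1 − 3/(5n)) · (1 − 4/(5n)). Each factor → 1 as N → ∞, so the limit is 1/5! = 1/120.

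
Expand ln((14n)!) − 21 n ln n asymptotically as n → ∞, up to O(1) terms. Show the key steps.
ln((14n)!) − 21 n ln n = −7 n ln n + 14(ln 14 − 1) n + (1/2) ln(2π·14n) + O(1/n)

Stirling: ln((14n)!) = 14n ln(14n) − 14n + (1/2) ln(2π·14n) + O(1/n).
Expand 14n ln(14n) = 14n (ln n + ln 14) = 14n ln n + 14n ln 14.
Subtract 21n ln n: leading term is (14 − 21) n ln n = −7 n ln n. The next term is 14n ln 14 − 14n = 14(ln 14 − 1) n. Then the (1/2) ln(2π·14n) correction.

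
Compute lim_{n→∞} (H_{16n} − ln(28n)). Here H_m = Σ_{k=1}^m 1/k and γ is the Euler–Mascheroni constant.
lim = ln(4/7) + γ

By Euler-Maclaurin, H_m = ln m + γ + O(1/m). So
  H_{16n} − ln(28n) = ln(16n) + γ − ln(28n) + O(1/n)
                       = ln(16/28) + γ + O(1/n).
Hence the limit is ln(16/28) + γ (= ln(4/7)).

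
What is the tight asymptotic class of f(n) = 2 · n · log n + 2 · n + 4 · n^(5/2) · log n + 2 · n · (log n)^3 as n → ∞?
f(n) ∈ Θ(n^(5/2) · log n)

Compare the terms by growth order. For large n, n^a · (log n)^b dominates n^a' · (log n)^b' iff a > a', or (a = a' and b > b'). Ranking the 4 terms shows the dominant one is 4 · n^(5/2) · log n. Hence f(n) ∈ Θ(n^(5/2) · log n).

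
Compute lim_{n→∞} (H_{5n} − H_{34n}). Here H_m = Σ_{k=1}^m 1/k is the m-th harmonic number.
lim = ln(5/34)

Euler-Maclaurin gives H_m = ln m + γ + 1/(2m) + O(1/m^2). The γ and O(1/m) terms cancel in the difference:
  H_{5n} − H_{34n} = ln(5n) − ln(34n) + O(1/n) = ln(5/34) + O(1/n).
Hence the limit is ln(5/34).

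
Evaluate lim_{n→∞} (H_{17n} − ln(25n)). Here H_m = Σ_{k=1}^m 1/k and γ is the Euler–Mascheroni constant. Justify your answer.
lim = ln(17/25) + γ

By Euler-Maclaurin, H_m = ln m + γ + O(1/m). So
  H_{17n} − ln(25n) = ln(17n) + γ − ln(25n) + O(1/n)
                       = ln(17/25) + γ + O(1/n).
Hence the limit is ln(17/25) + γ.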